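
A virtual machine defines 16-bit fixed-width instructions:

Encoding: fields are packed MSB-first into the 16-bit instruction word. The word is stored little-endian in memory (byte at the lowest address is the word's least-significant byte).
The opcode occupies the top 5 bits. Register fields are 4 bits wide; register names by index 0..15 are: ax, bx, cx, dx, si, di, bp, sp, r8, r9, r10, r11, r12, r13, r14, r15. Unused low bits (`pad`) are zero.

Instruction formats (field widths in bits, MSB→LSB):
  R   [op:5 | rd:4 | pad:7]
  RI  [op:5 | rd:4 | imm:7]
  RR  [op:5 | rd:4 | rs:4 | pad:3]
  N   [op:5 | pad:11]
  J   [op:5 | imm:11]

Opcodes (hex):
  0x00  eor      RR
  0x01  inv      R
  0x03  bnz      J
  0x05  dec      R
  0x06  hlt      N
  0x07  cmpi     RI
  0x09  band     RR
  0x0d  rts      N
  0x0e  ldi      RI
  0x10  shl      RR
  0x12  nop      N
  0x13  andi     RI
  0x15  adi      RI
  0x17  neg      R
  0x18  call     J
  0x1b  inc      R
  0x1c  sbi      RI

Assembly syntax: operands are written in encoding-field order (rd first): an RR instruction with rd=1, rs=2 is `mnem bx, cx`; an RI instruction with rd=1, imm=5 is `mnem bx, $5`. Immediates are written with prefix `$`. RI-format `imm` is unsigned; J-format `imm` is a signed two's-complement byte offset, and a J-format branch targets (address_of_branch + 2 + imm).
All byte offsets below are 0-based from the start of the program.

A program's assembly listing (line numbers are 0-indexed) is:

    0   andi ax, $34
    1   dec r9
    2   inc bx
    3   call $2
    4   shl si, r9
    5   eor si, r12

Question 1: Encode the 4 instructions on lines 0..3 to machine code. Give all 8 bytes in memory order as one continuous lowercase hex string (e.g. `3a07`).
line 0 (andi): pack op=0x13:5|rd=0:4|imm=34:7 = 0x9822; little→ 22 98
line 1 (dec): pack op=0x5:5|rd=9:4|pad=0:7 = 0x2c80; little→ 80 2c
line 2 (inc): pack op=0x1b:5|rd=1:4|pad=0:7 = 0xd880; little→ 80 d8
line 3 (call): pack op=0x18:5|imm=2:11 = 0xc002; little→ 02 c0

2298802c80d802c0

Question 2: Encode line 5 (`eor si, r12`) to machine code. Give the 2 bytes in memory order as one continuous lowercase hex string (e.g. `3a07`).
line 5 (eor): pack op=0x0:5|rd=4:4|rs=12:4|pad=0:3 = 0x0260; little→ 60 02

6002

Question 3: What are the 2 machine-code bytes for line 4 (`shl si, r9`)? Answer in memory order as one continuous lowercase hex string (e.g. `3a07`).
4. shl fields op=0x10:5|rd=4:4|rs=9:4|pad=0:3 → word 8248h → 48 82

4882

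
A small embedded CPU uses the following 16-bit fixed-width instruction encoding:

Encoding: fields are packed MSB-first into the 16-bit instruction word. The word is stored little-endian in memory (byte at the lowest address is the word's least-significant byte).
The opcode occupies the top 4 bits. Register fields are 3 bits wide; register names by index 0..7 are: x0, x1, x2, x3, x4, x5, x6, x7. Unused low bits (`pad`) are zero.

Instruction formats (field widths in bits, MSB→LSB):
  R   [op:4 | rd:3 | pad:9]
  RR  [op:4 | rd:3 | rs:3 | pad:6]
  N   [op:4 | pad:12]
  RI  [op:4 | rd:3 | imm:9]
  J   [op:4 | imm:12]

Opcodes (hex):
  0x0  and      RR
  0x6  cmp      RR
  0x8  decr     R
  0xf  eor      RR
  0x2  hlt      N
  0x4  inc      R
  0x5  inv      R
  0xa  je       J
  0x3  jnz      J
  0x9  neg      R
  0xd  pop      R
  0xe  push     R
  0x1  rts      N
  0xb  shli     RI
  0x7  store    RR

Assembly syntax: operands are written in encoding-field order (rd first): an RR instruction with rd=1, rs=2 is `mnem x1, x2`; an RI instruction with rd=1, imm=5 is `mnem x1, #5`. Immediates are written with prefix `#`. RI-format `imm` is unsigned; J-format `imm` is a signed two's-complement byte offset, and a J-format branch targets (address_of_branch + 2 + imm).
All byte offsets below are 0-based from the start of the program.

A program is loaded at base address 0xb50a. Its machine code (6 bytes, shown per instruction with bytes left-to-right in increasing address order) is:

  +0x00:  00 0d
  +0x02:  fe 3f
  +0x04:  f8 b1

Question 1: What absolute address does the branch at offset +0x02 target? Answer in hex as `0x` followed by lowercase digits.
0xb50c

@+02  little-endian(fe 3f) = 0x3ffe
  opcode bits[15:12]=0x3: jnz/J
  imm@[11:0]=0xffe (s12→-2) ⇒ #-2
  target = base 0xb50a + off 0x02 + 2 + imm -2 = 0xb50c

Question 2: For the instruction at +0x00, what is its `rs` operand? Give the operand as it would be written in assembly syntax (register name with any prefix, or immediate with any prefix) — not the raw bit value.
off 0x00: read 00 0d as little → 0x0d00
  opcode bits[15:12]=0x0: and/RR
  rd: (w>>9)&0x7=0x6 → x6
  rs: (w>>6)&0x7=0x4 → x4

x4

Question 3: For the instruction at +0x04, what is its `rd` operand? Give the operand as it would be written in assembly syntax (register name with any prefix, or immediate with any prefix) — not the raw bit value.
x0

off 0x04: read f8 b1 as little → 0xb1f8
  op=0xb1f8>>12=0xb ⇒ shli (RI)
  rd@[11:9]=0x0 ⇒ x0
  imm@[8:0]=0x1f8 ⇒ #504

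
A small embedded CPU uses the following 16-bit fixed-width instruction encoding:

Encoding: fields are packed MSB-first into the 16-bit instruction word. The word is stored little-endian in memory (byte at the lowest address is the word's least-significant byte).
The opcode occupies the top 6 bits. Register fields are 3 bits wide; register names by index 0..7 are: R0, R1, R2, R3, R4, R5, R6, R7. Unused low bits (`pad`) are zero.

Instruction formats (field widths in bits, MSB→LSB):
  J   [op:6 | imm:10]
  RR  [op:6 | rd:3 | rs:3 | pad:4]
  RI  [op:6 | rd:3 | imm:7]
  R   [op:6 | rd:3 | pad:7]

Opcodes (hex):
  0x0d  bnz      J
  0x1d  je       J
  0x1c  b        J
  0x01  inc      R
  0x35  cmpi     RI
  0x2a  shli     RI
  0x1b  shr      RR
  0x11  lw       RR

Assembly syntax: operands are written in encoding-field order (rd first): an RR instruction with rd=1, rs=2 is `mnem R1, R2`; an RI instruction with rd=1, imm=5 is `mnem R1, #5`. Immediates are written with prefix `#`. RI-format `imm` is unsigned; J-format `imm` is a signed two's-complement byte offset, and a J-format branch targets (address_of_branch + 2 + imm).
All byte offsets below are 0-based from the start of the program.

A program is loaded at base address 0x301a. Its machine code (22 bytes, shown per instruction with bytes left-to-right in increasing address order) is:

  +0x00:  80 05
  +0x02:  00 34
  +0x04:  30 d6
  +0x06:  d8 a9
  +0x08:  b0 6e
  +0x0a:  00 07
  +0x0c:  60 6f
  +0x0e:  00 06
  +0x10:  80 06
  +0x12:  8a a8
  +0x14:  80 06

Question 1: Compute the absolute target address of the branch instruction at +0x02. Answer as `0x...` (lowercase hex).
0x301e

@+02  little-endian(00 34) = 0x3400
  opcode bits[15:10]=0xd: bnz/J
  imm: (w>>0)&0x3ff=0x0 → #0
  target = base 0x301a + off 0x02 + 2 + imm 0 = 0x301e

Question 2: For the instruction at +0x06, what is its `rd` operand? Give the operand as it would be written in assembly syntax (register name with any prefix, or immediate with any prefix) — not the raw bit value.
R3

@+06  little-endian(d8 a9) = 0xa9d8
  top 6b → 0x2a → shli [RI]
  rd: (w>>7)&0x7=0x3 → R3
  imm: (w>>0)&0x7f=0x58 → #88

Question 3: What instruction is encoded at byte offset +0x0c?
shr R6, R6

off 0x0c: read 60 6f as little → 0x6f60
  opcode bits[15:10]=0x1b: shr/RR
  rd@[9:7]=0x6 ⇒ R6
  rs@[6:4]=0x6 ⇒ R6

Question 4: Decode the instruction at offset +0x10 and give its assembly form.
inc R5

[10] 80 06 → 0x0680
  top 6b → 0x1 → inc [R]
  rd: (w>>7)&0x7=0x5 → R5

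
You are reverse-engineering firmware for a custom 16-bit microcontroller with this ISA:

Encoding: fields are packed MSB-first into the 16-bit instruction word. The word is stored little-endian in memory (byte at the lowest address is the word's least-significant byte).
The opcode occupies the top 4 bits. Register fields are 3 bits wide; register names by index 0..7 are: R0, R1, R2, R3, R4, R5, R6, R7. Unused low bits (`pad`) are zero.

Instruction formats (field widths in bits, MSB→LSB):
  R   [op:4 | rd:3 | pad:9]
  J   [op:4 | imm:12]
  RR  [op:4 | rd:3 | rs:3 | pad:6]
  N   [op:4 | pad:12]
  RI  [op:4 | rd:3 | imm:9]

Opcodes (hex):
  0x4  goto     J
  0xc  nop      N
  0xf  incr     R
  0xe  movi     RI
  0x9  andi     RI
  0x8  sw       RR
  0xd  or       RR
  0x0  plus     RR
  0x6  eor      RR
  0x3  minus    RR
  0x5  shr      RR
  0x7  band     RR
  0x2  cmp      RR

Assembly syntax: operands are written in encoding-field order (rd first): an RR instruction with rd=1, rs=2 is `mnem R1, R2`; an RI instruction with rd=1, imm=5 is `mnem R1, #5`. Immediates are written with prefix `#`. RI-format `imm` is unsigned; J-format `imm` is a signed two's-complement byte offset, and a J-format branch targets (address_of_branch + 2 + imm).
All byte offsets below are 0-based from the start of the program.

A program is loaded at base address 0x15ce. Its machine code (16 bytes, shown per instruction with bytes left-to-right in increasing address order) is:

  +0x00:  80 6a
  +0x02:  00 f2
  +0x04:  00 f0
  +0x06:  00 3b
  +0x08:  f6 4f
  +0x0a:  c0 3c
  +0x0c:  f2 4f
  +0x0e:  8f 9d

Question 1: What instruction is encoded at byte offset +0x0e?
andi R6, #399

[0e] 8f 9d → 0x9d8f
  opcode bits[15:12]=0x9: andi/RI
  rd: (w>>9)&0x7=0x6 → R6
  imm: (w>>0)&0x1ff=0x18f → #399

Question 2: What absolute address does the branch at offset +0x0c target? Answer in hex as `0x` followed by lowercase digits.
0x15ce

+0x0c: f2 4f ⇒ word 0x4ff2 (little)
  op=0x4ff2>>12=0x4 ⇒ goto (J)
  imm: (w>>0)&0xfff=0xff2 (s12→-14) → #-14
  target = base 0x15ce + off 0x0c + 2 + imm -14 = 0x15ce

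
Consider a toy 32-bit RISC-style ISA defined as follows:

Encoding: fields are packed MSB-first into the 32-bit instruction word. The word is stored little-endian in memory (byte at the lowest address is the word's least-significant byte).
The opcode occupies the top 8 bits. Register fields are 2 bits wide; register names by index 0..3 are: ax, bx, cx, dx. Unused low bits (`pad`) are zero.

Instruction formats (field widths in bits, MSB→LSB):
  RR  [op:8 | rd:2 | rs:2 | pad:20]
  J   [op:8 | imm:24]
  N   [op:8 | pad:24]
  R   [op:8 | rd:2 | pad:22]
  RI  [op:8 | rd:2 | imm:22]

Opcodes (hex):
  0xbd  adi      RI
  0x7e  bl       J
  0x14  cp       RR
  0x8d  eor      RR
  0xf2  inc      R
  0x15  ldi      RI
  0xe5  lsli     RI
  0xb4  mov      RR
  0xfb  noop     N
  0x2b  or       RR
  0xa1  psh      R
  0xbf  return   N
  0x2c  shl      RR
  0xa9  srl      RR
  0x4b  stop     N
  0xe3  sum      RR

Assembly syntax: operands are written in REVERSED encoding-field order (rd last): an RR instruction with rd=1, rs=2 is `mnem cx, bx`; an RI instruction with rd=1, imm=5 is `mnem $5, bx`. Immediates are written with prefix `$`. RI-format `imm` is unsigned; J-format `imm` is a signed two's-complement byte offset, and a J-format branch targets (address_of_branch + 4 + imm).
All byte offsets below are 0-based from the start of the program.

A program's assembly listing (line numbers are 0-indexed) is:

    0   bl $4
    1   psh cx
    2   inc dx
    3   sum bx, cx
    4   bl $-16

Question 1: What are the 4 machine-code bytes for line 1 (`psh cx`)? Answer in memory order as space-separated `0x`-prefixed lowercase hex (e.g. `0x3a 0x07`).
0x00 0x00 0x80 0xa1

1. psh fields op=0xa1:8|rd=2:2|pad=0:22 → word a1800000h → 00 00 80 a1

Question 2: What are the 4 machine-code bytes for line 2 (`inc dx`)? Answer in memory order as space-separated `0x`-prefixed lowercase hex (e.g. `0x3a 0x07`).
line 2 (inc): pack op=0xf2:8|rd=3:2|pad=0:22 = 0xf2c00000; little→ 00 00 c0 f2

0x00 0x00 0xc0 0xf2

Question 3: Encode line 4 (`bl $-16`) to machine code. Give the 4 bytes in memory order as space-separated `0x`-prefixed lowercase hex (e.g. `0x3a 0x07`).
L4: bl op=0x7e:8|imm=-16:24 ⇒ 0x7efffff0 ⇒ little f0 ff ff 7e

0xf0 0xff 0xff 0x7e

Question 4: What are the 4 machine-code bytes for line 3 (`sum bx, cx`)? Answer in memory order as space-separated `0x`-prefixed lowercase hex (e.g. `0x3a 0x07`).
0x00 0x00 0x90 0xe3

L3: sum op=0xe3:8|rd=2:2|rs=1:2|pad=0:20 ⇒ 0xe3900000 ⇒ little 00 00 90 e3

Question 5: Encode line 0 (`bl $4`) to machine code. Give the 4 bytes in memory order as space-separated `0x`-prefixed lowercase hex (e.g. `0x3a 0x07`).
L0: bl op=0x7e:8|imm=4:24 ⇒ 0x7e000004 ⇒ little 04 00 00 7e

0x04 0x00 0x00 0x7e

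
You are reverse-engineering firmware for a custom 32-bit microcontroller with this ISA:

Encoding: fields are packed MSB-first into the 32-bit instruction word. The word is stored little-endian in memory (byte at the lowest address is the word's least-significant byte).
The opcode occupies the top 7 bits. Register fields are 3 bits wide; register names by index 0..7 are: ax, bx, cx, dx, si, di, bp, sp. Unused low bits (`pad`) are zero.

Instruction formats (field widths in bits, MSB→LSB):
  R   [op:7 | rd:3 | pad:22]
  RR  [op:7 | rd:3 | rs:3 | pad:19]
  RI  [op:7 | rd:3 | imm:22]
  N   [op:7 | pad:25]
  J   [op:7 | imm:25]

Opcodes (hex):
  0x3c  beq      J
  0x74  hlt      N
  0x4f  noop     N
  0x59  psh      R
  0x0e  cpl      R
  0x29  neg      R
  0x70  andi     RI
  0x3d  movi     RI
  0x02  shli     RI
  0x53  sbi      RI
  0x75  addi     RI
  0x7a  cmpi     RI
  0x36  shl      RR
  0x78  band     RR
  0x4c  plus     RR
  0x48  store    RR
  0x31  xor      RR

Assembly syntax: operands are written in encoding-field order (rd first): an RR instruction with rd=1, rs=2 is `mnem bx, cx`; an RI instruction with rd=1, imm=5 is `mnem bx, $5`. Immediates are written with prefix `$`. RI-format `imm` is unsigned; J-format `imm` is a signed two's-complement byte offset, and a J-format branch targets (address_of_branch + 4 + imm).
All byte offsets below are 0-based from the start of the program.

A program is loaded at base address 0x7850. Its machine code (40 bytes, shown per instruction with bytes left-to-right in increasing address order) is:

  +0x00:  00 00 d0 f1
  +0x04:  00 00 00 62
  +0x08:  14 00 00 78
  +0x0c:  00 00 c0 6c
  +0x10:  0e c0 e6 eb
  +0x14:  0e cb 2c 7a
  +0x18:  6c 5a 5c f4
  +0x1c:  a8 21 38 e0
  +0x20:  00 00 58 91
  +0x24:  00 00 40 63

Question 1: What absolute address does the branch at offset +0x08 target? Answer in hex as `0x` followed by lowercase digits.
+0x08: 14 00 00 78 ⇒ word 0x78000014 (little)
  top 7b → 0x3c → beq [J]
  imm@[24:0]=0x14 ⇒ $20
  target = base 0x7850 + off 0x08 + 4 + imm 20 = 0x7870

0x7870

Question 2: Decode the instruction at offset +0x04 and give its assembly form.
off 0x04: read 00 00 00 62 as little → 0x62000000
  top 7b → 0x31 → xor [RR]
  rd@[24:22]=0x0 ⇒ ax
  rs@[21:19]=0x0 ⇒ ax

xor ax, ax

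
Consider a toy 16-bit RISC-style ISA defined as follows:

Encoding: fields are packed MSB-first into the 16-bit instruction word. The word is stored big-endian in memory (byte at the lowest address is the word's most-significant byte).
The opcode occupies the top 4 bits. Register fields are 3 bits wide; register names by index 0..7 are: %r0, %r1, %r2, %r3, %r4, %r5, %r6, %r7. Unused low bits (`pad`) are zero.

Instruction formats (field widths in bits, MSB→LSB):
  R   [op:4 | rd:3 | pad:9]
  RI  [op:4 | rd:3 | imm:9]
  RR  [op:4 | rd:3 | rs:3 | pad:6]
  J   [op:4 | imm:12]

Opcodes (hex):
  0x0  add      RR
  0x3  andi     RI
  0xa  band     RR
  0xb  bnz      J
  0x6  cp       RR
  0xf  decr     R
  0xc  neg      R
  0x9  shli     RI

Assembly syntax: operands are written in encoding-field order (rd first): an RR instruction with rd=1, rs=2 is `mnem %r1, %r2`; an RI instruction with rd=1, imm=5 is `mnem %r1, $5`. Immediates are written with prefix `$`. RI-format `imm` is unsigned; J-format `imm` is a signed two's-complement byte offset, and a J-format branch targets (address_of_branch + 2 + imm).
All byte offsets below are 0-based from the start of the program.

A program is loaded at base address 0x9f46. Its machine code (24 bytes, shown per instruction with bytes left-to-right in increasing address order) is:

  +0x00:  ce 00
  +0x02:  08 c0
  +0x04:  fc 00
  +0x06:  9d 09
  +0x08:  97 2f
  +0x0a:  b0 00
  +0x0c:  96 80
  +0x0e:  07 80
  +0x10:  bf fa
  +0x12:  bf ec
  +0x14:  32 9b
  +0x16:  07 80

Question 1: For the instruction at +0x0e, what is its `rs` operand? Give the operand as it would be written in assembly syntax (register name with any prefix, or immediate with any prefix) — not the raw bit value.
@+0e  big-endian(07 80) = 0x0780
  opcode bits[15:12]=0x0: add/RR
  rd@[11:9]=0x3 ⇒ %r3
  rs@[8:6]=0x6 ⇒ %r6

%r6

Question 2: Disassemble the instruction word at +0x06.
shli %r6, $265

+0x06: 9d 09 ⇒ word 0x9d09 (big)
  op=0x9d09>>12=0x9 ⇒ shli (RI)
  rd: (w>>9)&0x7=0x6 → %r6
  imm: (w>>0)&0x1ff=0x109 → $265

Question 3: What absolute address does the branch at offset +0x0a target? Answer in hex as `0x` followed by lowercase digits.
0x9f52

[0a] b0 00 → 0xb000
  op=0xb000>>12=0xb ⇒ bnz (J)
  [11:0] imm=0 = $0
  target = base 0x9f46 + off 0x0a + 2 + imm 0 = 0x9f52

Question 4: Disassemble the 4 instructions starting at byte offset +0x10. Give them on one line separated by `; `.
+0x10: bf fa ⇒ word 0xbffa (big)
  opcode bits[15:12]=0xb: bnz/J
  [11:0] imm=4090 (s12→-6) = $-6
+0x12: bf ec ⇒ word 0xbfec (big)
  opcode bits[15:12]=0xb: bnz/J
  [11:0] imm=4076 (s12→-20) = $-20
+0x14: 32 9b ⇒ word 0x329b (big)
  opcode bits[15:12]=0x3: andi/RI
  [11:9] rd=1 = %r1
  [8:0] imm=155 = $155
+0x16: 07 80 ⇒ word 0x0780 (big)
  opcode bits[15:12]=0x0: add/RR
  [11:9] rd=3 = %r3
  [8:6] rs=6 = %r6

bnz $-6; bnz $-20; andi %r1, $155; add %r3, %r6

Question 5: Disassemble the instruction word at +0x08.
[08] 97 2f → 0x972f
  op=0x972f>>12=0x9 ⇒ shli (RI)
  rd: (w>>9)&0x7=0x3 → %r3
  imm: (w>>0)&0x1ff=0x12f → $303

shli %r3, $303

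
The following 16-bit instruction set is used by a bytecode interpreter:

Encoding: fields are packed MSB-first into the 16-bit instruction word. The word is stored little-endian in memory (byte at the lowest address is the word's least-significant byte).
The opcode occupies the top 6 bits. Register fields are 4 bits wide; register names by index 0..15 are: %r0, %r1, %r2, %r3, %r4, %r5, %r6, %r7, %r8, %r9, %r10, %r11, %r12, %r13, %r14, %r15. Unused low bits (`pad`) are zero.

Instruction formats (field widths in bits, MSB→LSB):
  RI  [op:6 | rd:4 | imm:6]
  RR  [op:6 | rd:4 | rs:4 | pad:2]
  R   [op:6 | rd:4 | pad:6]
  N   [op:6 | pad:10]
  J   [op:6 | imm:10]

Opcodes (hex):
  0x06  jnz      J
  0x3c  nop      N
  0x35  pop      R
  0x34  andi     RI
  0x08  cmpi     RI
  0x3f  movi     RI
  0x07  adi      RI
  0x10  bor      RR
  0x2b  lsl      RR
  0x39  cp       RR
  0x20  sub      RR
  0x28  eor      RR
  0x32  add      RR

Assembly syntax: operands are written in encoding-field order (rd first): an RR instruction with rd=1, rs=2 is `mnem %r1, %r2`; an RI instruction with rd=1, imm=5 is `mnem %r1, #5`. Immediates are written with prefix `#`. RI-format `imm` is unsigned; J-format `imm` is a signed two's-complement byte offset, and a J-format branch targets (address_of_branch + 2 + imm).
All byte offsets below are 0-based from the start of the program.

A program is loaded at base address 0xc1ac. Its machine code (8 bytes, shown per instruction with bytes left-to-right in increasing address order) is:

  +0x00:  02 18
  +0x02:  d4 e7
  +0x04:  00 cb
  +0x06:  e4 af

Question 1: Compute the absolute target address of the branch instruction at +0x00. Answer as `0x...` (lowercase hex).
0xc1b0

@+00  little-endian(02 18) = 0x1802
  top 6b → 0x6 → jnz [J]
  [9:0] imm=2 = #2
  target = base 0xc1ac + off 0x00 + 2 + imm 2 = 0xc1b0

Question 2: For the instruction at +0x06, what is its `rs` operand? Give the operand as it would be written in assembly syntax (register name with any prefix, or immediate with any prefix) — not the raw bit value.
[06] e4 af → 0xafe4
  top 6b → 0x2b → lsl [RR]
  rd@[9:6]=0xf ⇒ %r15
  rs@[5:2]=0x9 ⇒ %r9

%r9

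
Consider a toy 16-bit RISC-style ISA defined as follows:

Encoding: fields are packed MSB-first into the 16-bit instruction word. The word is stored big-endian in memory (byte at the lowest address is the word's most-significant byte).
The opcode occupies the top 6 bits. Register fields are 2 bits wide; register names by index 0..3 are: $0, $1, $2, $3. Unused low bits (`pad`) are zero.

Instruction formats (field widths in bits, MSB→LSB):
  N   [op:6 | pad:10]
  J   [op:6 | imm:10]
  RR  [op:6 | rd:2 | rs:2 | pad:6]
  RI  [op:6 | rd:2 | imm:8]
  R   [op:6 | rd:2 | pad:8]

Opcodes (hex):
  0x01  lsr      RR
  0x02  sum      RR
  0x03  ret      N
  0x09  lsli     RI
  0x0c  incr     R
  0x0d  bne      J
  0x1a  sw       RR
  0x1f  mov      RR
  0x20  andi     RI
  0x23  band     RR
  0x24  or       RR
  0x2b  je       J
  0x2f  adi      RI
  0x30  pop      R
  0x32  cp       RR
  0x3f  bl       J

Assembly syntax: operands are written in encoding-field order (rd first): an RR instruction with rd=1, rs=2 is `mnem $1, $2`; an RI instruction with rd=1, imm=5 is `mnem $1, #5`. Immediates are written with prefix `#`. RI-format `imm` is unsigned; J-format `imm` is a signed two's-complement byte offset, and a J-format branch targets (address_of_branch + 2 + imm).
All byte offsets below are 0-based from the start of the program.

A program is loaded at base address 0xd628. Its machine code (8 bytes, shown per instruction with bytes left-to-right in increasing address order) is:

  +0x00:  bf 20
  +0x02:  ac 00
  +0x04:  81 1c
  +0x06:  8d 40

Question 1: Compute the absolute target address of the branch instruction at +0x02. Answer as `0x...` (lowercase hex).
0xd62c

+0x02: ac 00 ⇒ word 0xac00 (big)
  op=0xac00>>10=0x2b ⇒ je (J)
  imm@[9:0]=0x0 ⇒ #0
  target = base 0xd628 + off 0x02 + 2 + imm 0 = 0xd62c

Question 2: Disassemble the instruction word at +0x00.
adi $3, #32

[00] bf 20 → 0xbf20
  op=0xbf20>>10=0x2f ⇒ adi (RI)
  rd: (w>>8)&0x3=0x3 → $3
  imm: (w>>0)&0xff=0x20 → #32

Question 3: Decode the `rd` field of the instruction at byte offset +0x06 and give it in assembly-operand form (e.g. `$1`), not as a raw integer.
$1

[06] 8d 40 → 0x8d40
  op=0x8d40>>10=0x23 ⇒ band (RR)
  [9:8] rd=1 = $1
  [7:6] rs=1 = $1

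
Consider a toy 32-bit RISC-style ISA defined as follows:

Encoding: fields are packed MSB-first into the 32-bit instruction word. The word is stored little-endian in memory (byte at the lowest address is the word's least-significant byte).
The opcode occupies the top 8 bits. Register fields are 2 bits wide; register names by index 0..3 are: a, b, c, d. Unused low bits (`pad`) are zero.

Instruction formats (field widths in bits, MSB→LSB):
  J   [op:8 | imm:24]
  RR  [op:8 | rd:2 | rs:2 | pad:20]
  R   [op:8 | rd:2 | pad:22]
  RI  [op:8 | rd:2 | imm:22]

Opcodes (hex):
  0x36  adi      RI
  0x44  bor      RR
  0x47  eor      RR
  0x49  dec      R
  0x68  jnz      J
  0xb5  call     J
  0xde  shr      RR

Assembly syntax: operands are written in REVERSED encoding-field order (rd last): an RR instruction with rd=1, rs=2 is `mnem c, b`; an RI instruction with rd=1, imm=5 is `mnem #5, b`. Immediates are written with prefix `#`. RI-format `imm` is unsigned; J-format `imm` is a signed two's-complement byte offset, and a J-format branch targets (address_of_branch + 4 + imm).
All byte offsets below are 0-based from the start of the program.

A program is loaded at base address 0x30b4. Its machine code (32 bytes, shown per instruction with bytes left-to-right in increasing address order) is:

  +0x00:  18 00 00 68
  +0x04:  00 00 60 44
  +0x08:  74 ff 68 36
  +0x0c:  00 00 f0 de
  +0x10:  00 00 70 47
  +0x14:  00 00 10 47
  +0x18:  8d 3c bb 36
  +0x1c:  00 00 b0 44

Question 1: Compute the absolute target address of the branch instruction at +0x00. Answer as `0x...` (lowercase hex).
0x30d0

[00] 18 00 00 68 → 0x68000018
  top 8b → 0x68 → jnz [J]
  imm@[23:0]=0x18 ⇒ #24
  target = base 0x30b4 + off 0x00 + 4 + imm 24 = 0x30d0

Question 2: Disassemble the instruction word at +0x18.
+0x18: 8d 3c bb 36 ⇒ word 0x36bb3c8d (little)
  opcode bits[31:24]=0x36: adi/RI
  rd@[23:22]=0x2 ⇒ c
  imm@[21:0]=0x3b3c8d ⇒ #3882125

adi #3882125, c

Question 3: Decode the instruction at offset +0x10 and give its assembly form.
+0x10: 00 00 70 47 ⇒ word 0x47700000 (little)
  opcode bits[31:24]=0x47: eor/RR
  rd: (w>>22)&0x3=0x1 → b
  rs: (w>>20)&0x3=0x3 → d

eor d, b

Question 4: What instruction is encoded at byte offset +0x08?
+0x08: 74 ff 68 36 ⇒ word 0x3668ff74 (little)
  op=0x3668ff74>>24=0x36 ⇒ adi (RI)
  [23:22] rd=1 = b
  [21:0] imm=2686836 = #2686836

adi #2686836, b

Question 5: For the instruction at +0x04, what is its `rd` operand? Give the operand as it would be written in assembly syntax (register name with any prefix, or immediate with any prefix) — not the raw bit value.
b

off 0x04: read 00 00 60 44 as little → 0x44600000
  top 8b → 0x44 → bor [RR]
  rd: (w>>22)&0x3=0x1 → b
  rs: (w>>20)&0x3=0x2 → c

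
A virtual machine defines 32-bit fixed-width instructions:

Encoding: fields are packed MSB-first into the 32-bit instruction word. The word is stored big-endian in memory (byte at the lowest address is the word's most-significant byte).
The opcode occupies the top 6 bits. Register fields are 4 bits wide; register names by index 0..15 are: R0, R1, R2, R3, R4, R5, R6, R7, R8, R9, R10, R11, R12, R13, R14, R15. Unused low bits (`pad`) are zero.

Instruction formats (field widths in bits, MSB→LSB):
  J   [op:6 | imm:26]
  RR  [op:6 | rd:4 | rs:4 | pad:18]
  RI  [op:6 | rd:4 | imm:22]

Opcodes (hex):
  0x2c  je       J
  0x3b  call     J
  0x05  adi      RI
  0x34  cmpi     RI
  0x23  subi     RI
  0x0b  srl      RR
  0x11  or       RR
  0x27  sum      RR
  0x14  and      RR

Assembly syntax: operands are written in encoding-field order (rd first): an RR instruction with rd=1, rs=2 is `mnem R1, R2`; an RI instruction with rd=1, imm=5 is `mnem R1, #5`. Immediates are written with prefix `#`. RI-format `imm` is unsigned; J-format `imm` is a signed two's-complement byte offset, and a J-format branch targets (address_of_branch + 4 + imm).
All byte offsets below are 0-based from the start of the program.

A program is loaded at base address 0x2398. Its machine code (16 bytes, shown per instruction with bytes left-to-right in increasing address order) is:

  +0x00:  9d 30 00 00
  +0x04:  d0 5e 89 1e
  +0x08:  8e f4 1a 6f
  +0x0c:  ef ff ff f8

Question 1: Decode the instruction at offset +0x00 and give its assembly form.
off 0x00: read 9d 30 00 00 as big → 0x9d300000
  opcode bits[31:26]=0x27: sum/RR
  rd: (w>>22)&0xf=0x4 → R4
  rs: (w>>18)&0xf=0xc → R12

sum R4, R12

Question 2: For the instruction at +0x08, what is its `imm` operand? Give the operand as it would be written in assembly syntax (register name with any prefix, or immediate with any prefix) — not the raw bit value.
off 0x08: read 8e f4 1a 6f as big → 0x8ef41a6f
  op=0x8ef41a6f>>26=0x23 ⇒ subi (RI)
  rd: (w>>22)&0xf=0xb → R11
  imm: (w>>0)&0x3fffff=0x341a6f → #3414639

#3414639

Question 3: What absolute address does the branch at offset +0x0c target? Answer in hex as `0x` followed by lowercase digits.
0x23a0

@+0c  big-endian(ef ff ff f8) = 0xeffffff8
  opcode bits[31:26]=0x3b: call/J
  [25:0] imm=67108856 (s26→-8) = #-8
  target = base 0x2398 + off 0x0c + 4 + imm -8 = 0x23a0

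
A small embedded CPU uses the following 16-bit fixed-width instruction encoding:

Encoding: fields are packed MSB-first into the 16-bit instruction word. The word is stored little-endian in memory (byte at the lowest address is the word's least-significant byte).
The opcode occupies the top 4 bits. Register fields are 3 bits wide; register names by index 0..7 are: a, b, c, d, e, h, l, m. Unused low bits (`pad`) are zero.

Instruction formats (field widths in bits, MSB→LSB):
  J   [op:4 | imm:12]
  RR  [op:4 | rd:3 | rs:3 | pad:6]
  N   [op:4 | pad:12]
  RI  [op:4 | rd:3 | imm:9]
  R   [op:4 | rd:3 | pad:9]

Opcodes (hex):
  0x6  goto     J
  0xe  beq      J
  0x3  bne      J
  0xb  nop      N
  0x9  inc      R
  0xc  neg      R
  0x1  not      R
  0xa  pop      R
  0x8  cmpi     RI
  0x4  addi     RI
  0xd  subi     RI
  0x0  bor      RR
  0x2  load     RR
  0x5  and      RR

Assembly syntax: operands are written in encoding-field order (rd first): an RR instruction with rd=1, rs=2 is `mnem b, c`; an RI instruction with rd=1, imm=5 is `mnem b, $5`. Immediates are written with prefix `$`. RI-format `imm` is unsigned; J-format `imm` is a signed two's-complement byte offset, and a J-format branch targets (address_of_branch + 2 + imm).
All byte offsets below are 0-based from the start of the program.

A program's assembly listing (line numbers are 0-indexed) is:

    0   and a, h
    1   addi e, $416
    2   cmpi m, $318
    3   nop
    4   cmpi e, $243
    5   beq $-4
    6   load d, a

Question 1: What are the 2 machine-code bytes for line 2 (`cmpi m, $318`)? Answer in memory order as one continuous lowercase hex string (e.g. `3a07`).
L2: cmpi op=0x8:4|rd=7:3|imm=318:9 ⇒ 0x8f3e ⇒ little 3e 8f

3e8f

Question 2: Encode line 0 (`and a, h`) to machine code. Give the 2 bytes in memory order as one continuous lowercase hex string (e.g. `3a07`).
4051

line 0 (and): pack op=0x5:4|rd=0:3|rs=5:3|pad=0:6 = 0x5140; little→ 40 51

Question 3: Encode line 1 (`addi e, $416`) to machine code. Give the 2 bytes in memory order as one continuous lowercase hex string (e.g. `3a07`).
line 1 (addi): pack op=0x4:4|rd=4:3|imm=416:9 = 0x49a0; little→ a0 49

a049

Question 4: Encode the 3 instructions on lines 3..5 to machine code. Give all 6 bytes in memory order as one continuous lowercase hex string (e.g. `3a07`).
L3: nop op=0xb:4|pad=0:12 ⇒ 0xb000 ⇒ little 00 b0
L4: cmpi op=0x8:4|rd=4:3|imm=243:9 ⇒ 0x88f3 ⇒ little f3 88
L5: beq op=0xe:4|imm=-4:12 ⇒ 0xeffc ⇒ little fc ef

00b0f388fcef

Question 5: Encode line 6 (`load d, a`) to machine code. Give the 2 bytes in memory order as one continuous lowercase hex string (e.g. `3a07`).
0026

L6: load op=0x2:4|rd=3:3|rs=0:3|pad=0:6 ⇒ 0x2600 ⇒ little 00 26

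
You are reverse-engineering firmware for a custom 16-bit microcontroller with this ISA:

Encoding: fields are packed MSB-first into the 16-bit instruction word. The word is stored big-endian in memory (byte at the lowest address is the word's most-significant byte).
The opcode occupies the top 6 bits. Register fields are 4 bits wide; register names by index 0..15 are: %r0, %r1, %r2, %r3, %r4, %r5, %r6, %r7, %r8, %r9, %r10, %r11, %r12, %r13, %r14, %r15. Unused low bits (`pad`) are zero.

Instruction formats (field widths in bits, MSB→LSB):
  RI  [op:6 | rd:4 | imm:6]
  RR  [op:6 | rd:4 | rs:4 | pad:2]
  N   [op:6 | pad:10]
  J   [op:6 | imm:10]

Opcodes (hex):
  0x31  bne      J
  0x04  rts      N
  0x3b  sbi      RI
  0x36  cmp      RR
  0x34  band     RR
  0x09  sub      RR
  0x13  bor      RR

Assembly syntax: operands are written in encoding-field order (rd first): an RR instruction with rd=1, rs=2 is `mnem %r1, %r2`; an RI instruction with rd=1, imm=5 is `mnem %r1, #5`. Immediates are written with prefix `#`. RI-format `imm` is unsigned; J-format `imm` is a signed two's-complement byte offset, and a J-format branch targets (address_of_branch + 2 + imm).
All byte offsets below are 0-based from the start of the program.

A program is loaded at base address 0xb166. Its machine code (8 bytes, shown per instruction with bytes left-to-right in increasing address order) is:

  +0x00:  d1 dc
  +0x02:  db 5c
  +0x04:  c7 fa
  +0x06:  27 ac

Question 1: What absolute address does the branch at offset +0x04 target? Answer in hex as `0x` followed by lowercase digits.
0xb166

+0x04: c7 fa ⇒ word 0xc7fa (big)
  top 6b → 0x31 → bne [J]
  imm: (w>>0)&0x3ff=0x3fa (s10→-6) → #-6
  target = base 0xb166 + off 0x04 + 2 + imm -6 = 0xb166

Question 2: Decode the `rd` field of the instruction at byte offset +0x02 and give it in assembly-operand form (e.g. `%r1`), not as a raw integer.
%r13

[02] db 5c → 0xdb5c
  opcode bits[15:10]=0x36: cmp/RR
  rd: (w>>6)&0xf=0xd → %r13
  rs: (w>>2)&0xf=0x7 → %r7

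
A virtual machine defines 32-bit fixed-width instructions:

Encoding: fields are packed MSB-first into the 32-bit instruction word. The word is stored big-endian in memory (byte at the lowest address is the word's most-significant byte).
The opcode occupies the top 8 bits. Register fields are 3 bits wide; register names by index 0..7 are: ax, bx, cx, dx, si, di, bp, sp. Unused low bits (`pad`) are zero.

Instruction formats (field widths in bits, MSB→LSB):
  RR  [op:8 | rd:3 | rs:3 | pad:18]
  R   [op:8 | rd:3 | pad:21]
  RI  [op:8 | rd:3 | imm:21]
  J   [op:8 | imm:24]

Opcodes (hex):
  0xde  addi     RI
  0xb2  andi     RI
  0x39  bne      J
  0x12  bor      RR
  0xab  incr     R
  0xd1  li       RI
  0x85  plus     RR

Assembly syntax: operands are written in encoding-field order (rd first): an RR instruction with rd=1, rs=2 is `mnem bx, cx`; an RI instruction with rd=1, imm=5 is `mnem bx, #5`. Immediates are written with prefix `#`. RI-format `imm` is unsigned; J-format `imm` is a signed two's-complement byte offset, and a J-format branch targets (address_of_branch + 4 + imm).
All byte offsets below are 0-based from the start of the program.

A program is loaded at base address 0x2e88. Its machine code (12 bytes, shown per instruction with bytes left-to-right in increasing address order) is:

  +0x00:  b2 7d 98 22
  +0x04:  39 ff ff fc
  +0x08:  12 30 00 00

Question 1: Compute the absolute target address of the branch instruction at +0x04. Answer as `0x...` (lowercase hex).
+0x04: 39 ff ff fc ⇒ word 0x39fffffc (big)
  op=0x39fffffc>>24=0x39 ⇒ bne (J)
  imm@[23:0]=0xfffffc (s24→-4) ⇒ #-4
  target = base 0x2e88 + off 0x04 + 4 + imm -4 = 0x2e8c

0x2e8c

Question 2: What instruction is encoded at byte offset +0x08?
bor bx, si

@+08  big-endian(12 30 00 00) = 0x12300000
  top 8b → 0x12 → bor [RR]
  [23:21] rd=1 = bx
  [20:18] rs=4 = si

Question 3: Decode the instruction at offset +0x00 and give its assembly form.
off 0x00: read b2 7d 98 22 as big → 0xb27d9822
  top 8b → 0xb2 → andi [RI]
  [23:21] rd=3 = dx
  [20:0] imm=1939490 = #1939490

andi dx, #1939490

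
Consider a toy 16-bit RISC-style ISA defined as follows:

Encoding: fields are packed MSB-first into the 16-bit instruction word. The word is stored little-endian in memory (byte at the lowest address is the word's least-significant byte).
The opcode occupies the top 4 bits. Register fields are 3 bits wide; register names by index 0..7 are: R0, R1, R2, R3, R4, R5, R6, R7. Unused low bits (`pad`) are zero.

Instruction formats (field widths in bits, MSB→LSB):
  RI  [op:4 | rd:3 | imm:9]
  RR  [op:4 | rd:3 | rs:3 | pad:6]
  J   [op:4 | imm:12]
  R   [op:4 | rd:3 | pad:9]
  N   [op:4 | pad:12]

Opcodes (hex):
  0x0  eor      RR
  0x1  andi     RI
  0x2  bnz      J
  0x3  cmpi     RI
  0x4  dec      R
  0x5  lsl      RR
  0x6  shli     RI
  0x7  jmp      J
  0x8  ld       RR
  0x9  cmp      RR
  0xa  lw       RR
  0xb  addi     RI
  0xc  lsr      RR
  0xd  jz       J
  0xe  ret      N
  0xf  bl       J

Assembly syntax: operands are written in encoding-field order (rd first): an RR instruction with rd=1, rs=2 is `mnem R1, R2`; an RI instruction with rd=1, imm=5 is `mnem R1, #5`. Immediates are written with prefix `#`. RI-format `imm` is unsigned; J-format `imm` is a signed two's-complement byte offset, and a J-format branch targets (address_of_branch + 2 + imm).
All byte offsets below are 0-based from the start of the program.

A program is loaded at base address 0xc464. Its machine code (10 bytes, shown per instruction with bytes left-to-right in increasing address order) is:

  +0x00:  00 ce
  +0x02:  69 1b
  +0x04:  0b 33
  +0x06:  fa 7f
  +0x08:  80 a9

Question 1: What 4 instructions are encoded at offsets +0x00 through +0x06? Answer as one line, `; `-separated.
lsr R7, R0; andi R5, #361; cmpi R1, #267; jmp #-6

[00] 00 ce → 0xce00
  op=0xce00>>12=0xc ⇒ lsr (RR)
  [11:9] rd=7 = R7
  [8:6] rs=0 = R0
[02] 69 1b → 0x1b69
  op=0x1b69>>12=0x1 ⇒ andi (RI)
  [11:9] rd=5 = R5
  [8:0] imm=361 = #361
[04] 0b 33 → 0x330b
  op=0x330b>>12=0x3 ⇒ cmpi (RI)
  [11:9] rd=1 = R1
  [8:0] imm=267 = #267
[06] fa 7f → 0x7ffa
  op=0x7ffa>>12=0x7 ⇒ jmp (J)
  [11:0] imm=4090 (s12→-6) = #-6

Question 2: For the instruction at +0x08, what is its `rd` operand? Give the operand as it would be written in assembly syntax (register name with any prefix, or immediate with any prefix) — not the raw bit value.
R4

+0x08: 80 a9 ⇒ word 0xa980 (little)
  top 4b → 0xa → lw [RR]
  rd: (w>>9)&0x7=0x4 → R4
  rs: (w>>6)&0x7=0x6 → R6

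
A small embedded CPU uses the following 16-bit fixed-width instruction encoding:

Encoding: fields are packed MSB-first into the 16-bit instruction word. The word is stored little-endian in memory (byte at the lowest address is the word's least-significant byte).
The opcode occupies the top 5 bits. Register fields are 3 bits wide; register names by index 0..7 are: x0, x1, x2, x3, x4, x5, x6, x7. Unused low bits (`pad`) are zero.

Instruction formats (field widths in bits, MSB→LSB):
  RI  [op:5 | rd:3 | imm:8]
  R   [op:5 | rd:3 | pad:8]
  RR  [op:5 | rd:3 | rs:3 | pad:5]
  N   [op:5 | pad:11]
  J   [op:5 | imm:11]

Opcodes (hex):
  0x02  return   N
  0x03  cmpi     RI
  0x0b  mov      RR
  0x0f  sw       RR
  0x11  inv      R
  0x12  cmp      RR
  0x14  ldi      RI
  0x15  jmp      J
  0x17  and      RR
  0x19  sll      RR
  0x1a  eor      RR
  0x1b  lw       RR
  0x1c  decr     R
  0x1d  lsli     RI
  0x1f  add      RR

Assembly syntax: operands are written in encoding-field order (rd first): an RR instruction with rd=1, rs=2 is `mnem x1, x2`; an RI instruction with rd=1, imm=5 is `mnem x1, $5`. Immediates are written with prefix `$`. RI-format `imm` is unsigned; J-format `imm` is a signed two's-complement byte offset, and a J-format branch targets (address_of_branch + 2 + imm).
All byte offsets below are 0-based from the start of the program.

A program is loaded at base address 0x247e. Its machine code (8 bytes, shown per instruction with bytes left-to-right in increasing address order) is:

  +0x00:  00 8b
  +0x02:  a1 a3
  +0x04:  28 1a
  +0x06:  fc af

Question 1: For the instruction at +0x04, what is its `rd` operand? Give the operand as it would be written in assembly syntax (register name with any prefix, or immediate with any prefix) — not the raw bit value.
off 0x04: read 28 1a as little → 0x1a28
  opcode bits[15:11]=0x3: cmpi/RI
  [10:8] rd=2 = x2
  [7:0] imm=40 = $40

x2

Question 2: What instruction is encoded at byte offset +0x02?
ldi x3, $161

@+02  little-endian(a1 a3) = 0xa3a1
  op=0xa3a1>>11=0x14 ⇒ ldi (RI)
  rd@[10:8]=0x3 ⇒ x3
  imm@[7:0]=0xa1 ⇒ $161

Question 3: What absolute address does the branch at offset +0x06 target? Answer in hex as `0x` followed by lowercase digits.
[06] fc af → 0xaffc
  op=0xaffc>>11=0x15 ⇒ jmp (J)
  imm: (w>>0)&0x7ff=0x7fc (s11→-4) → $-4
  target = base 0x247e + off 0x06 + 2 + imm -4 = 0x2482

0x2482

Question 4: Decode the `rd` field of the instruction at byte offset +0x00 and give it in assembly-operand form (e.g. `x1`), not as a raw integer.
x3

@+00  little-endian(00 8b) = 0x8b00
  top 5b → 0x11 → inv [R]
  rd: (w>>8)&0x7=0x3 → x3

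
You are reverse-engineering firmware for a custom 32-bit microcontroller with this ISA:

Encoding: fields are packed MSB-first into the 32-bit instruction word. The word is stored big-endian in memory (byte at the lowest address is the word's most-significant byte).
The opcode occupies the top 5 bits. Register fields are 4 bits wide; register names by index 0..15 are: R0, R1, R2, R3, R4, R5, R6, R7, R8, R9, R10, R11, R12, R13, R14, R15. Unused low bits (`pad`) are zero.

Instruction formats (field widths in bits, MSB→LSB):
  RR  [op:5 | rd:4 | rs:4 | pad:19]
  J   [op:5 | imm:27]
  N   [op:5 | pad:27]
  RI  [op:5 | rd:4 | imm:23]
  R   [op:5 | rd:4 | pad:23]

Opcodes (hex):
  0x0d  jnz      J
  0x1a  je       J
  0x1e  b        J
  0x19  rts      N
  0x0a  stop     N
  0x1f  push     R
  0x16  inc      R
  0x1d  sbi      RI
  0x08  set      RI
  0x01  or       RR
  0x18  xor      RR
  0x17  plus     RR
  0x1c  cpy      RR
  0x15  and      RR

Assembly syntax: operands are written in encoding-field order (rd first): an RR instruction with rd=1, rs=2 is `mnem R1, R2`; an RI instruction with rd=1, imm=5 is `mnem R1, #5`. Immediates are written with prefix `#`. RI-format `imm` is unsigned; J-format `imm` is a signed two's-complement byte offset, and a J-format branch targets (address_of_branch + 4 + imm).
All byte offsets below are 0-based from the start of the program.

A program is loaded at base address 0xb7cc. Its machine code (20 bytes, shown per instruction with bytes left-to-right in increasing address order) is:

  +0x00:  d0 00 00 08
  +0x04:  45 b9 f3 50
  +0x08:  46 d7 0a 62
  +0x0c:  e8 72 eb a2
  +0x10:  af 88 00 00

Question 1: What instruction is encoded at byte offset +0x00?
je #8

[00] d0 00 00 08 → 0xd0000008
  top 5b → 0x1a → je [J]
  imm@[26:0]=0x8 ⇒ #8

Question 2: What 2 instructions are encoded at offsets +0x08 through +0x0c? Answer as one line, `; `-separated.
set R13, #5704290; sbi R0, #7531426

+0x08: 46 d7 0a 62 ⇒ word 0x46d70a62 (big)
  opcode bits[31:27]=0x8: set/RI
  [26:23] rd=13 = R13
  [22:0] imm=5704290 = #5704290
+0x0c: e8 72 eb a2 ⇒ word 0xe872eba2 (big)
  opcode bits[31:27]=0x1d: sbi/RI
  [26:23] rd=0 = R0
  [22:0] imm=7531426 = #7531426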